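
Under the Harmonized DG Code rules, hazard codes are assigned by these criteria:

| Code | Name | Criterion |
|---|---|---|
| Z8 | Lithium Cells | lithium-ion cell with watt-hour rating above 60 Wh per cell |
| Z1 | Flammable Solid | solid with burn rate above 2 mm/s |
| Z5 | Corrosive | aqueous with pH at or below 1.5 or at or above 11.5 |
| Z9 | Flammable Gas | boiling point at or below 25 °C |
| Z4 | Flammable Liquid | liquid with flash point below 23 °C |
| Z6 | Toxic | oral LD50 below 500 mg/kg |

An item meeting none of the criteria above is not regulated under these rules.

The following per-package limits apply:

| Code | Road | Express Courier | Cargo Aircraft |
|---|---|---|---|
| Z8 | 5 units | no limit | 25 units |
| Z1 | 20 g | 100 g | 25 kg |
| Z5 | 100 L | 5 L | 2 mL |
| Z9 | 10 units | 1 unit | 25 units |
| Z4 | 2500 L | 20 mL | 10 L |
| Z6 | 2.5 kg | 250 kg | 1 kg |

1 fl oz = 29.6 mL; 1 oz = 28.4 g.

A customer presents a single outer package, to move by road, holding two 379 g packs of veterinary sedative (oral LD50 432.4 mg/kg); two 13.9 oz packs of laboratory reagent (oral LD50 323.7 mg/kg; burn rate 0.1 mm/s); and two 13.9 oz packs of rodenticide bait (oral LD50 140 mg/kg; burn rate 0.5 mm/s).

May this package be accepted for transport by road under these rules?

Yes

The veterinary sedative has oral LD50 432.4 mg/kg, which is < 500 mg/kg, so it is Code Z6 (Toxic).
Laboratory reagent: oral LD50 323.7 mg/kg < 500 mg/kg → Code Z6 (Toxic).
Oral LD50 140 mg/kg meets the Code Z6 criterion (Toxic), so the rodenticide bait is Code Z6.
Total Code Z6: (two 379 g packs = 758 g) + (two 13.9 oz packs = 789.52 g) + (two 13.9 oz packs = 789.52 g) = 2337.04 g.
2337.04 g is within the road limit of 2.5 kg for Code Z6.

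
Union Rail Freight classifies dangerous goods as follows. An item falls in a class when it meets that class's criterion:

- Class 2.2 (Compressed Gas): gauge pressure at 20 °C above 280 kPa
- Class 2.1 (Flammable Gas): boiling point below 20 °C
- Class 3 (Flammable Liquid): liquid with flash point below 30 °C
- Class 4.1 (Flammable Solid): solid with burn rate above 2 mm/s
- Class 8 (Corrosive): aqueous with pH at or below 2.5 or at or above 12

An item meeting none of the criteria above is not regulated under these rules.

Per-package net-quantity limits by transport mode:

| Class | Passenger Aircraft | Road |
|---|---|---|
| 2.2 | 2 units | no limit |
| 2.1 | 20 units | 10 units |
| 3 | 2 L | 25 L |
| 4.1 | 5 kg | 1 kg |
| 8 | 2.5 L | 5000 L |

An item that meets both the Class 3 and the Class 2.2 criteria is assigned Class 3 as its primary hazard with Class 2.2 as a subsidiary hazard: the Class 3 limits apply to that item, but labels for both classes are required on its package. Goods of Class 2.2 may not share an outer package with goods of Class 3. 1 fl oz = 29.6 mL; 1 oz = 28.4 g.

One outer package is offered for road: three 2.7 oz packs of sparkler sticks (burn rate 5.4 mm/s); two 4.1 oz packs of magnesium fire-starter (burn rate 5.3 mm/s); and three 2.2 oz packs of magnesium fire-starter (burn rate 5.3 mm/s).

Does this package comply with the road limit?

Burn rate 5.4 mm/s meets the Class 4.1 criterion (Flammable Solid), so the sparkler sticks are Class 4.1.
Magnesium fire-starter: burn rate 5.3 mm/s > 2 mm/s → Class 4.1 (Flammable Solid).
With burn rate 5.3 mm/s (> 2 mm/s), the magnesium fire-starter falls in Class 4.1.
Total Class 4.1: (three 2.7 oz packs = 230.04 g) + (two 4.1 oz packs = 232.88 g) + (three 2.2 oz packs = 187.44 g) = 650.36 g.
That is within the Class 4.1 road limit of 1 kg.

Yes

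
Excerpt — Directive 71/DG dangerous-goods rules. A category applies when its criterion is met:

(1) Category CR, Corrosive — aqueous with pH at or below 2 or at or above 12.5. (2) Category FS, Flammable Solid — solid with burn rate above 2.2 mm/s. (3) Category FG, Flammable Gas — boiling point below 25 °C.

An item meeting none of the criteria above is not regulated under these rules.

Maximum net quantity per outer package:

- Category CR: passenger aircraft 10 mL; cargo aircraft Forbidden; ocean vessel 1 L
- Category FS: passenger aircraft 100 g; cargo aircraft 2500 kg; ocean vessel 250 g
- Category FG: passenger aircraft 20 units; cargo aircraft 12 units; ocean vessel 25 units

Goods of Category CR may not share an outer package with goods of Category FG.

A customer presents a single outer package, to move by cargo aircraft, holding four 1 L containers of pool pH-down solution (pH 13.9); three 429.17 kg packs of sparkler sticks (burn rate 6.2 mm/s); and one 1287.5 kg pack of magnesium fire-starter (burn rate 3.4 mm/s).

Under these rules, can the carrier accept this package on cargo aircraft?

Pool pH-down solution: pH 13.9 ≥ 12.5 → Category CR (Corrosive).
Sparkler sticks: burn rate 6.2 mm/s > 2.2 mm/s → Category FS (Flammable Solid).
The magnesium fire-starter has burn rate 3.4 mm/s, which is > 2.2 mm/s, so it is Category FS (Flammable Solid).
Category FS net quantity: (three 429.17 kg packs = 1287.51 kg) + 1287.5 kg = 2575.01 kg.
2575.01 kg > 2500 kg (cargo aircraft limit, Category FS) — over the limit.
Category CR quantity: four 1 L containers = 4 L.
By cargo aircraft, Category CR is Forbidden regardless of quantity.
The segregation rule (Category CR with Category FG) does not apply to Category FS with Category CR.

No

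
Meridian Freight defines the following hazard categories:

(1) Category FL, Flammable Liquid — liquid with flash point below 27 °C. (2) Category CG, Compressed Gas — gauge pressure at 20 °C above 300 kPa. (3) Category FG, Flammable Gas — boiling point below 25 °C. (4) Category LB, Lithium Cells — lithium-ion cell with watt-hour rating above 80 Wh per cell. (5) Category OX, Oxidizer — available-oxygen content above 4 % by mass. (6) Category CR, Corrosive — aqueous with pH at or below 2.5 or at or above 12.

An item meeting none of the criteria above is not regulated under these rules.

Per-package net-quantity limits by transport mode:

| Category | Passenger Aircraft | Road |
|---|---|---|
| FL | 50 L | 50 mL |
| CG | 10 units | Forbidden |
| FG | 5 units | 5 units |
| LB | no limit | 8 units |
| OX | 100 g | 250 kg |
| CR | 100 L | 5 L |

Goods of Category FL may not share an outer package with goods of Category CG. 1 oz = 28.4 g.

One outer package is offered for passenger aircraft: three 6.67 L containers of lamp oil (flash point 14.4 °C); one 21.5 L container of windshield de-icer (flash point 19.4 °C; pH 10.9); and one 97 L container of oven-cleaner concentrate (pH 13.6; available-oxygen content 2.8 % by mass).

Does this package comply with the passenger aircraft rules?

The lamp oil has flash point 14.4 °C, which is < 27 °C, so it is Category FL (Flammable Liquid).
With flash point 19.4 °C (< 27 °C), the windshield de-icer falls in Category FL.
pH 13.6 meets the Category CR criterion (Corrosive), so the oven-cleaner concentrate is Category CR.
Total Category FL: (three 6.67 L containers = 20.01 L) + 21.5 L = 41.51 L.
41.51 L ≤ 50 L (passenger aircraft limit, Category FL) — within limit.
Category CR quantity: 97 L.
97 L ≤ 100 L (passenger aircraft limit, Category CR) — within limit.
The segregation rule (Category FL with Category CG) does not apply to Category FL with Category CR.
Every hazard category is within its passenger aircraft limit and no segregation rule is violated.

Yes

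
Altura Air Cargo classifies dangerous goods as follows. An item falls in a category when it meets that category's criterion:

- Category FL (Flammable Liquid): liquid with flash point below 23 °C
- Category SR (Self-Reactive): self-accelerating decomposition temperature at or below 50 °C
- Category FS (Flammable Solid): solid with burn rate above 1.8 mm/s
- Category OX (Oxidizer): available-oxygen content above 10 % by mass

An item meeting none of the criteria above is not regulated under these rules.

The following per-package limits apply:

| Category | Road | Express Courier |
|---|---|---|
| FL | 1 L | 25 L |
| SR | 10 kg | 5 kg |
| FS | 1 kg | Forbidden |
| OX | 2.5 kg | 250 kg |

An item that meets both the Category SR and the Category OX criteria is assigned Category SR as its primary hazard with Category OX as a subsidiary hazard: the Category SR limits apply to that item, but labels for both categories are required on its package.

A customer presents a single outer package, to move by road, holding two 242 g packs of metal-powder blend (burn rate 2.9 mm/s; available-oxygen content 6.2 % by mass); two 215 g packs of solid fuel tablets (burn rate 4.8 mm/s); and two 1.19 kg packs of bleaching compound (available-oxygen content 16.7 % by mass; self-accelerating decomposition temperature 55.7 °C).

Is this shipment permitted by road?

Yes

The metal-powder blend has burn rate 2.9 mm/s, which is > 1.8 mm/s, so it is Category FS (Flammable Solid).
With burn rate 4.8 mm/s (> 1.8 mm/s), the solid fuel tablets fall in Category FS.
Available-oxygen content 16.7 % by mass meets the Category OX criterion (Oxidizer), so the bleaching compound is Category OX.
Total Category FS: (two 242 g packs = 484 g) + (two 215 g packs = 430 g) = 914 g.
That is within the Category FS road limit of 1 kg.
Category OX quantity: two 1.19 kg packs = 2.38 kg.
That is within the Category OX road limit of 2.5 kg.
Every hazard category is within its road limit and no segregation rule is violated.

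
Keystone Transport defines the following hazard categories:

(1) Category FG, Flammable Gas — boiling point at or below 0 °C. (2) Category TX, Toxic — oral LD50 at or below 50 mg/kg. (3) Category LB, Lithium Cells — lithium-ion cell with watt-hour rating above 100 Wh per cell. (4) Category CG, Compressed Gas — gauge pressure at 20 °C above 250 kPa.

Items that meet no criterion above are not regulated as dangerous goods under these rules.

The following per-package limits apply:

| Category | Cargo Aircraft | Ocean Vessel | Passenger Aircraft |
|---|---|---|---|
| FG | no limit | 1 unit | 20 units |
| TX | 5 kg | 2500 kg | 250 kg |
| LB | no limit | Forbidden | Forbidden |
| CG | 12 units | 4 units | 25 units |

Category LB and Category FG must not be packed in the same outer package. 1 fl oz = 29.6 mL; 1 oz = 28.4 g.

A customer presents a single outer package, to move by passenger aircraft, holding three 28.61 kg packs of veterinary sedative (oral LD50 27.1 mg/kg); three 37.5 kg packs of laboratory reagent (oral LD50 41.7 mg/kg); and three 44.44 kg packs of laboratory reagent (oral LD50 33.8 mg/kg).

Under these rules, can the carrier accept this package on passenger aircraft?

No

Oral LD50 27.1 mg/kg meets the Category TX criterion (Toxic), so the veterinary sedative is Category TX.
With oral LD50 41.7 mg/kg (≤ 50 mg/kg), the laboratory reagent falls in Category TX.
With oral LD50 33.8 mg/kg (≤ 50 mg/kg), the laboratory reagent falls in Category TX.
Total Category TX: (three 28.61 kg packs = 85.83 kg) + (three 37.5 kg packs = 112.5 kg) + (three 44.44 kg packs = 133.32 kg) = 331.65 kg.
331.65 kg exceeds the passenger aircraft limit of 250 kg for Category TX.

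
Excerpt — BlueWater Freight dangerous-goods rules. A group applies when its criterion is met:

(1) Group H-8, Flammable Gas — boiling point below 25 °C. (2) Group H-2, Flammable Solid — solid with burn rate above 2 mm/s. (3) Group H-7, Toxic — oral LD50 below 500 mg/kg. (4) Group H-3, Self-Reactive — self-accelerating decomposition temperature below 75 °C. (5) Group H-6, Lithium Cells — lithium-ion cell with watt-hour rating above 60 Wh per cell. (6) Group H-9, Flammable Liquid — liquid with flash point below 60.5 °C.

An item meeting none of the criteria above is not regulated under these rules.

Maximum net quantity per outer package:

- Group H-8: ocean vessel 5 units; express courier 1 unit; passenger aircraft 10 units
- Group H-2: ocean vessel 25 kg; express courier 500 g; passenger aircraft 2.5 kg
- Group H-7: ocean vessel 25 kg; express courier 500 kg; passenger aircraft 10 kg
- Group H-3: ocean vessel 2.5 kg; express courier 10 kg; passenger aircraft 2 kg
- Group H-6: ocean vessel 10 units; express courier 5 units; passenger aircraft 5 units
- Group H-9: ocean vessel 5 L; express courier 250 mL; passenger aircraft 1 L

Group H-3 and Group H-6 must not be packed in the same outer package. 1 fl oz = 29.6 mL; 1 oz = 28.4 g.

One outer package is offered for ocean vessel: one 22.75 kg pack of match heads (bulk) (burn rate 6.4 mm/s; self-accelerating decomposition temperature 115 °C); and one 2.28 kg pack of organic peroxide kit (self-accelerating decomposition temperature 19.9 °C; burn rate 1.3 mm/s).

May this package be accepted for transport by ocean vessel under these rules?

Yes

Match heads (bulk): burn rate 6.4 mm/s > 2 mm/s → Group H-2 (Flammable Solid).
Organic peroxide kit: self-accelerating decomposition temperature 19.9 °C < 75 °C → Group H-3 (Self-Reactive).
Group H-3 quantity: 2.28 kg.
2.28 kg is within the ocean vessel limit of 2.5 kg for Group H-3.
Group H-2 quantity: 22.75 kg.
That is within the Group H-2 ocean vessel limit of 25 kg.
The segregation rule (Group H-3 with Group H-6) does not apply to Group H-3 with Group H-2.
Every hazard group is within its ocean vessel limit and no segregation rule is violated.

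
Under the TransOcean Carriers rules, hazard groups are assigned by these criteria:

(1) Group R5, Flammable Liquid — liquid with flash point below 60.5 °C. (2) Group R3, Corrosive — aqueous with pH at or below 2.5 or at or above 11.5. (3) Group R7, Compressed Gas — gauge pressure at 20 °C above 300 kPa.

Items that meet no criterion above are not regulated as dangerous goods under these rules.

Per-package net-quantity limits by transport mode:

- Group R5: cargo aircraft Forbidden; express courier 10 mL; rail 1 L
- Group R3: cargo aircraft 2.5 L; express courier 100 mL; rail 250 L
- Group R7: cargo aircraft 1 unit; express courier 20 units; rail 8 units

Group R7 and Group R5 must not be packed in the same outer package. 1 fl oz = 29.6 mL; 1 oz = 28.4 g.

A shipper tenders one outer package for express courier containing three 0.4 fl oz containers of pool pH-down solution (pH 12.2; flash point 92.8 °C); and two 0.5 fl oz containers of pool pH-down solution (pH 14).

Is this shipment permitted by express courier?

pH 12.2 meets the Group R3 criterion (Corrosive), so the pool pH-down solution is Group R3.
With pH 14 (≥ 11.5), the pool pH-down solution falls in Group R3.
Group R3 net quantity: (three 0.4 fl oz containers = 35.52 mL) + (two 0.5 fl oz containers = 29.6 mL) = 65.12 mL.
That is within the Group R3 express courier limit of 100 mL.

Yes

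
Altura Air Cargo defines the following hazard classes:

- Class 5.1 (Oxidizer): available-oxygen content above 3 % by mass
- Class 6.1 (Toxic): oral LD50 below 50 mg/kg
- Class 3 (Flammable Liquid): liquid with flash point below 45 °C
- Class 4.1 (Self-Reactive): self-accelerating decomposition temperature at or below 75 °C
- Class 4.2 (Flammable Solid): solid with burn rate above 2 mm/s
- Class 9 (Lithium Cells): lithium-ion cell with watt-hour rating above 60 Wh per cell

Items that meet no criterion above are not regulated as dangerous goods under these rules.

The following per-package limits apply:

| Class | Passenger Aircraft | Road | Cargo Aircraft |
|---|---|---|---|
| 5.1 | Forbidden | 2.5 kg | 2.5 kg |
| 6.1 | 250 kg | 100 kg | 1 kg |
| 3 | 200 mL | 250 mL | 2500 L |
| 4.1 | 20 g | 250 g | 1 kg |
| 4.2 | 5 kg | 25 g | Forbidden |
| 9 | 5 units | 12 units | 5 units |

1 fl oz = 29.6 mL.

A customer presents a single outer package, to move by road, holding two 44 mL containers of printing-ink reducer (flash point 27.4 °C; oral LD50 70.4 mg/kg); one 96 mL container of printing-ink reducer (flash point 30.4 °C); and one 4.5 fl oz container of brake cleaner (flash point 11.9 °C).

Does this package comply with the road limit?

Printing-ink reducer: flash point 27.4 °C < 45 °C → Class 3 (Flammable Liquid).
Printing-ink reducer: flash point 30.4 °C < 45 °C → Class 3 (Flammable Liquid).
With flash point 11.9 °C (< 45 °C), the brake cleaner falls in Class 3.
Class 3 net quantity: (two 44 mL containers = 88 mL) + 96 mL + (one 4.5 fl oz container = 133.2 mL) = 317.2 mL.
317.2 mL > 250 mL (road limit, Class 3) — over the limit.

No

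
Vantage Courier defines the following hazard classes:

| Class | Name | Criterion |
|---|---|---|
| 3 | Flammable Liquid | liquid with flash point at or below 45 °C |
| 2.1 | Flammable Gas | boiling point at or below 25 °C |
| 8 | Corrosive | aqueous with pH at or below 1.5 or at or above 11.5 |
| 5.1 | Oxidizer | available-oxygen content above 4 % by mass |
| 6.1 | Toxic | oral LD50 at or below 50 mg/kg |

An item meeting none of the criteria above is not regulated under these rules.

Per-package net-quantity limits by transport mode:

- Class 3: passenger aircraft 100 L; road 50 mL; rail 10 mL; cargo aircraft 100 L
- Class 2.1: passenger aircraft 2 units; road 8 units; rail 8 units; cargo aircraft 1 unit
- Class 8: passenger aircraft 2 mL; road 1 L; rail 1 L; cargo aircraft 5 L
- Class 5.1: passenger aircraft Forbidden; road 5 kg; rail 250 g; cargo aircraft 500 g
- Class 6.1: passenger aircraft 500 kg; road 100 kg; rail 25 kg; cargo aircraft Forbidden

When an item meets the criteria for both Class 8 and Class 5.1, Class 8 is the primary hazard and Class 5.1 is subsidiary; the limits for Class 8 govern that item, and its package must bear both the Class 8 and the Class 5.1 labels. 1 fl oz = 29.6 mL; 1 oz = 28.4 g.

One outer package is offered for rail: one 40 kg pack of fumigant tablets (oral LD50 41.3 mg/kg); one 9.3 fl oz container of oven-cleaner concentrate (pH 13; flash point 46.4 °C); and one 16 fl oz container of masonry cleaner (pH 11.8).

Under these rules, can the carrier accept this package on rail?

The fumigant tablets have oral LD50 41.3 mg/kg, which is ≤ 50 mg/kg, so they are Class 6.1 (Toxic).
The oven-cleaner concentrate has pH 13, which is ≥ 11.5, so it is Class 8 (Corrosive).
Masonry cleaner: pH 11.8 ≥ 11.5 → Class 8 (Corrosive).
Class 8 net quantity: (one 9.3 fl oz container = 275.28 mL) + (one 16 fl oz container = 473.6 mL) = 748.88 mL.
That is within the Class 8 rail limit of 1 L.
Class 6.1 quantity: 40 kg.
That exceeds the Class 6.1 rail limit of 25 kg.

No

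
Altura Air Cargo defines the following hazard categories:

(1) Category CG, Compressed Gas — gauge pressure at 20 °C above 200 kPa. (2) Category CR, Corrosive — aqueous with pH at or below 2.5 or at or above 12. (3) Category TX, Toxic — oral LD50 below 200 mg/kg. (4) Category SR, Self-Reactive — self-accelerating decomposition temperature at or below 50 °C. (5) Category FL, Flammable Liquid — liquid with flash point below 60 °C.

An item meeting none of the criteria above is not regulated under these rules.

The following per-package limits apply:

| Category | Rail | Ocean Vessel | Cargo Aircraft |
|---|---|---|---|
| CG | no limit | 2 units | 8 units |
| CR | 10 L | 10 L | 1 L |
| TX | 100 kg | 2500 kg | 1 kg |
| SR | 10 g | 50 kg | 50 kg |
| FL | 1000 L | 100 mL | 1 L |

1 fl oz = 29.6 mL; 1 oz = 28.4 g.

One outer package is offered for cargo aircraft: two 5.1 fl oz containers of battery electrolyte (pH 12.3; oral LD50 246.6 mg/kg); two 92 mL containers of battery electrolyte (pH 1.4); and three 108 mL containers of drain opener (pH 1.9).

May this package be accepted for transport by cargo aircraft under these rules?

Yes

Battery electrolyte: pH 12.3 ≥ 12 → Category CR (Corrosive).
The battery electrolyte has pH 1.4, which is ≤ 2.5, so it is Category CR (Corrosive).
Drain opener: pH 1.9 ≤ 2.5 → Category CR (Corrosive).
Total Category CR: (two 5.1 fl oz containers = 301.92 mL) + (two 92 mL containers = 184 mL) + (three 108 mL containers = 324 mL) = 809.92 mL.
That is within the Category CR cargo aircraft limit of 1 L.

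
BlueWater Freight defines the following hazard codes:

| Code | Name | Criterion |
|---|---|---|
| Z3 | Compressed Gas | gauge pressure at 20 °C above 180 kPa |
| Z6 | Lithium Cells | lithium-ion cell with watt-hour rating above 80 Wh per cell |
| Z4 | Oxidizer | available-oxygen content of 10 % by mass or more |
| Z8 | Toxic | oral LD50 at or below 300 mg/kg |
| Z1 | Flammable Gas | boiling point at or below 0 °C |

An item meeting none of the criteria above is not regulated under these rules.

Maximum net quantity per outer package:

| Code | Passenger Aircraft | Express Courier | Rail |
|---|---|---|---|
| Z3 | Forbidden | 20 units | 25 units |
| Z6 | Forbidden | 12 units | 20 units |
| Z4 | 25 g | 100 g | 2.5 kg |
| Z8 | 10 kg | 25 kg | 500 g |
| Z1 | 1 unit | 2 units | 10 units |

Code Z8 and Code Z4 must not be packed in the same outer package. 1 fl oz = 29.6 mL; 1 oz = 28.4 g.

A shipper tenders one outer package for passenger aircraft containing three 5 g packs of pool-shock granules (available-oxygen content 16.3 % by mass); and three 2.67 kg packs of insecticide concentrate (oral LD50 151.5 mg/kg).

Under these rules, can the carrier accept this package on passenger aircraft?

With available-oxygen content 16.3 % by mass (≥ 10 % by mass), the pool-shock granules fall in Code Z4.
Insecticide concentrate: oral LD50 151.5 mg/kg ≤ 300 mg/kg → Code Z8 (Toxic).
Code Z8 quantity: three 2.67 kg packs = 8.01 kg.
That is within the Code Z8 passenger aircraft limit of 10 kg.
Code Z4 quantity: three 5 g packs = 15 g.
15 g is within the passenger aircraft limit of 25 g for Code Z4.
Code Z8 and Code Z4 may not share an outer package.

No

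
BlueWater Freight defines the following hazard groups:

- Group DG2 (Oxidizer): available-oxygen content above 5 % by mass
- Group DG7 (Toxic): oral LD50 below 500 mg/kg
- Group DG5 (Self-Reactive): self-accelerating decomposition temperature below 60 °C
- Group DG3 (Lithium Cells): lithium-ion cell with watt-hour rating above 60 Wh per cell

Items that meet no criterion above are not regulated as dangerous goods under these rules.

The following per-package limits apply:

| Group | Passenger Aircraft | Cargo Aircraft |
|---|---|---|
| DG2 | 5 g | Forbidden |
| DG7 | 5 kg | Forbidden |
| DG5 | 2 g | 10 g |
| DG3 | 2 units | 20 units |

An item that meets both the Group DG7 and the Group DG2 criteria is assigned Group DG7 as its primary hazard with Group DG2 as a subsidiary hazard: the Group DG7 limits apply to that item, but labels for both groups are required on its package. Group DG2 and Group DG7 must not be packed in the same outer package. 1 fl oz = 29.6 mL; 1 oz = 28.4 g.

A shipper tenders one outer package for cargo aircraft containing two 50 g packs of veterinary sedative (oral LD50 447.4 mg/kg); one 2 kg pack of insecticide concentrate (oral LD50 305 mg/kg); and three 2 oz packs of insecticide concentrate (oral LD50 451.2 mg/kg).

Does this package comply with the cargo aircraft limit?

No

The veterinary sedative has oral LD50 447.4 mg/kg, which is < 500 mg/kg, so it is Group DG7 (Toxic).
Oral LD50 305 mg/kg meets the Group DG7 criterion (Toxic), so the insecticide concentrate is Group DG7.
With oral LD50 451.2 mg/kg (< 500 mg/kg), the insecticide concentrate falls in Group DG7.
Group DG7 net quantity: (two 50 g packs = 100 g) + 2 kg + (three 2 oz packs = 170.4 g) = 2270.4 g.
By cargo aircraft, Group DG7 is Forbidden regardless of quantity.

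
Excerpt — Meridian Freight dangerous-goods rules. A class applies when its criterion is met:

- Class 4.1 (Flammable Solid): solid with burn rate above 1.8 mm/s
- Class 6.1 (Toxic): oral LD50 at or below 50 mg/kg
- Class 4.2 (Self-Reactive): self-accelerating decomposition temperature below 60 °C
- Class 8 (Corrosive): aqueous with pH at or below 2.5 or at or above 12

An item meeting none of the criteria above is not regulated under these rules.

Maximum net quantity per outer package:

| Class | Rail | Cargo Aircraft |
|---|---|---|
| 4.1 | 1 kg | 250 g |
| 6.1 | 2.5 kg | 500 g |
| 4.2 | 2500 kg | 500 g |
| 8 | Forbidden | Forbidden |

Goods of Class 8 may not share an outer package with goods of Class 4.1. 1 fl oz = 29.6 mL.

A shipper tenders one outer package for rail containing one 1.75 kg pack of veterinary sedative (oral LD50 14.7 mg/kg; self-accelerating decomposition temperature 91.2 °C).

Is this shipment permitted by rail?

Yes

Veterinary sedative: oral LD50 14.7 mg/kg ≤ 50 mg/kg → Class 6.1 (Toxic).
Class 6.1 quantity: 1.75 kg.
1.75 kg is within the rail limit of 2.5 kg for Class 6.1.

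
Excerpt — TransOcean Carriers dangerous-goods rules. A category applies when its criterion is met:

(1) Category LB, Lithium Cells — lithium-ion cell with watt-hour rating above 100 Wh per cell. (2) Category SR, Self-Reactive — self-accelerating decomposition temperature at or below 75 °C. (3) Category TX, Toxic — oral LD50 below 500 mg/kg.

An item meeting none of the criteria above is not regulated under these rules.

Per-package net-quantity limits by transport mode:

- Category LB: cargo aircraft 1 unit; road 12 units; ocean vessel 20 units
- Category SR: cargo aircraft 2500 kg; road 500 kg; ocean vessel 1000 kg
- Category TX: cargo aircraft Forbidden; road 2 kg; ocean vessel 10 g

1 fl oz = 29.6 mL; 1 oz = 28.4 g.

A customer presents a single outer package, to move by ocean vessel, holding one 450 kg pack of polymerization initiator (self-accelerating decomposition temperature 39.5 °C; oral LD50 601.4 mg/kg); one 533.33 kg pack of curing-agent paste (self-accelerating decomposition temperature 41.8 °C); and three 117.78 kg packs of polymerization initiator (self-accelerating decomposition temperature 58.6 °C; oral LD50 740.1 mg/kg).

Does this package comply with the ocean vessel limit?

No

Self-accelerating decomposition temperature 39.5 °C meets the Category SR criterion (Self-Reactive), so the polymerization initiator is Category SR.
The curing-agent paste has self-accelerating decomposition temperature 41.8 °C, which is ≤ 75 °C, so it is Category SR (Self-Reactive).
Polymerization initiator: self-accelerating decomposition temperature 58.6 °C ≤ 75 °C → Category SR (Self-Reactive).
Category SR net quantity: 450 kg + 533.33 kg + (three 117.78 kg packs = 353.34 kg) = 1336.67 kg.
That exceeds the Category SR ocean vessel limit of 1000 kg.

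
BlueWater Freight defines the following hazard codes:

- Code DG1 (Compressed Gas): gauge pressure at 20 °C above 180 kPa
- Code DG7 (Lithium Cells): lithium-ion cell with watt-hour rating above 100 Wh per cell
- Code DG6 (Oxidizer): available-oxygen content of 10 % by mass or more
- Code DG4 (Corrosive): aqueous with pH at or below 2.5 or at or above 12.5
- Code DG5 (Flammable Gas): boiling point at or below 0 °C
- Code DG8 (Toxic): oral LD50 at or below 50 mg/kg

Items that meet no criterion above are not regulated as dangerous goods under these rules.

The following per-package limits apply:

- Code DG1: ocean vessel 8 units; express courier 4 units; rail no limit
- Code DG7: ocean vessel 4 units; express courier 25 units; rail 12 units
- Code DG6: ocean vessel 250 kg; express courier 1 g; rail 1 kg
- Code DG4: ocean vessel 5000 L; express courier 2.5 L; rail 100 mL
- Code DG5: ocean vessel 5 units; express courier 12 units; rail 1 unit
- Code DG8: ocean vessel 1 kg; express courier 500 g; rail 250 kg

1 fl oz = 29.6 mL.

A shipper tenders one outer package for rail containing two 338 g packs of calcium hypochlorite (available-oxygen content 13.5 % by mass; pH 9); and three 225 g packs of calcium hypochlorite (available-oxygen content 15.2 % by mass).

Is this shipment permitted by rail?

Available-oxygen content 13.5 % by mass meets the Code DG6 criterion (Oxidizer), so the calcium hypochlorite is Code DG6.
Calcium hypochlorite: available-oxygen content 15.2 % by mass ≥ 10 % by mass → Code DG6 (Oxidizer).
Total Code DG6: (two 338 g packs = 676 g) + (three 225 g packs = 675 g) = 1.351 kg.
1.351 kg exceeds the rail limit of 1 kg for Code DG6.

No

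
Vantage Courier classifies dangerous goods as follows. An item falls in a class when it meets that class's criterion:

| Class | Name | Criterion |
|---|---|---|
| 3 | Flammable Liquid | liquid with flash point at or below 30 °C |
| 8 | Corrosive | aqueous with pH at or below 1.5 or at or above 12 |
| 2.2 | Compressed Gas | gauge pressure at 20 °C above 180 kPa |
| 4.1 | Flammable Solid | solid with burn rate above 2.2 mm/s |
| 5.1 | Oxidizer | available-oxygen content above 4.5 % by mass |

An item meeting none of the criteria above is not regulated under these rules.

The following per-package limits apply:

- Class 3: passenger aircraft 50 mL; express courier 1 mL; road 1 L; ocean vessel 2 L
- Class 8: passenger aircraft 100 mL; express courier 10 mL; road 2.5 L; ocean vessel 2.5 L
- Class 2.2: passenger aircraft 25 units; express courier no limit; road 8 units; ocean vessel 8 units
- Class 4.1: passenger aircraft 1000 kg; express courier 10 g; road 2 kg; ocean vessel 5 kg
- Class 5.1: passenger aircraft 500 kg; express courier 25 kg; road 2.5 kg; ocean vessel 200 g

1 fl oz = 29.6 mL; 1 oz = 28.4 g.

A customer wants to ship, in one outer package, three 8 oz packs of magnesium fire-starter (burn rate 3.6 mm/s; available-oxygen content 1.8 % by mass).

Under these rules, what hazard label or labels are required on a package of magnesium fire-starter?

Burn rate 3.6 mm/s meets the Class 4.1 criterion (Flammable Solid), so the magnesium fire-starter is Class 4.1.
Only the Class 4.1 label is required.

Class 4.1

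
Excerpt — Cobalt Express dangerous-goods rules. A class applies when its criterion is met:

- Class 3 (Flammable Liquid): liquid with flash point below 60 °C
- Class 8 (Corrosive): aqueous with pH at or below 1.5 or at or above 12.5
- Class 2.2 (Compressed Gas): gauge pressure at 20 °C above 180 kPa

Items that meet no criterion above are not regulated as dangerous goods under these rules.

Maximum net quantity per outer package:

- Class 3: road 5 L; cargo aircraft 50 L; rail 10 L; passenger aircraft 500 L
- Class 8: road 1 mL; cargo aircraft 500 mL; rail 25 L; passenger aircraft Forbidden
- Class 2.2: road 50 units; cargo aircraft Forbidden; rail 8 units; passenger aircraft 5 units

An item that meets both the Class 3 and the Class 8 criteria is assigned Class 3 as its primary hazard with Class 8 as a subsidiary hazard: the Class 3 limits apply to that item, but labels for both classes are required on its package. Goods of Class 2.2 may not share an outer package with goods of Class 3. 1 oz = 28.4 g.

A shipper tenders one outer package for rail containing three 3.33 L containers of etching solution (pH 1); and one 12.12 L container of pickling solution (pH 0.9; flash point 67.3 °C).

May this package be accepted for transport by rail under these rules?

pH 1 meets the Class 8 criterion (Corrosive), so the etching solution is Class 8.
Pickling solution: pH 0.9 ≤ 1.5 → Class 8 (Corrosive).
Class 8 net quantity: (three 3.33 L containers = 9.99 L) + 12.12 L = 22.11 L.
22.11 L ≤ 25 L (rail limit, Class 8) — within limit.

Yes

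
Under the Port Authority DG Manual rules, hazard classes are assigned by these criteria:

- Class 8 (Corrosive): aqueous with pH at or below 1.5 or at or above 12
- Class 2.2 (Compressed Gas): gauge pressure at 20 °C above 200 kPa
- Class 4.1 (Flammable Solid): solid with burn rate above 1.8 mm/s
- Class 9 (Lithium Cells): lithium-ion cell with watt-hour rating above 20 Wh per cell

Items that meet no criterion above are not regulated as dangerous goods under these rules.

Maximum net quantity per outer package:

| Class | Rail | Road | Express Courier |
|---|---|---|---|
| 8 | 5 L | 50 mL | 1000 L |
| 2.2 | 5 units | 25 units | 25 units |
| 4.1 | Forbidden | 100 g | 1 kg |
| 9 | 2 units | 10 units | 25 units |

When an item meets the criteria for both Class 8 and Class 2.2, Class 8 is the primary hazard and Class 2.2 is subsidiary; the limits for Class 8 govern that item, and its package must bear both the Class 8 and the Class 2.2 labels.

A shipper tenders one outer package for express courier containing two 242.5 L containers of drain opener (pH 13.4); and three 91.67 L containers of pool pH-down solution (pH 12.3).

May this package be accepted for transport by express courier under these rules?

Yes

With pH 13.4 (≥ 12), the drain opener falls in Class 8.
The pool pH-down solution has pH 12.3, which is ≥ 12, so it is Class 8 (Corrosive).
Total Class 8: (two 242.5 L containers = 485 L) + (three 91.67 L containers = 275.01 L) = 760.01 L.
That is within the Class 8 express courier limit of 1000 L.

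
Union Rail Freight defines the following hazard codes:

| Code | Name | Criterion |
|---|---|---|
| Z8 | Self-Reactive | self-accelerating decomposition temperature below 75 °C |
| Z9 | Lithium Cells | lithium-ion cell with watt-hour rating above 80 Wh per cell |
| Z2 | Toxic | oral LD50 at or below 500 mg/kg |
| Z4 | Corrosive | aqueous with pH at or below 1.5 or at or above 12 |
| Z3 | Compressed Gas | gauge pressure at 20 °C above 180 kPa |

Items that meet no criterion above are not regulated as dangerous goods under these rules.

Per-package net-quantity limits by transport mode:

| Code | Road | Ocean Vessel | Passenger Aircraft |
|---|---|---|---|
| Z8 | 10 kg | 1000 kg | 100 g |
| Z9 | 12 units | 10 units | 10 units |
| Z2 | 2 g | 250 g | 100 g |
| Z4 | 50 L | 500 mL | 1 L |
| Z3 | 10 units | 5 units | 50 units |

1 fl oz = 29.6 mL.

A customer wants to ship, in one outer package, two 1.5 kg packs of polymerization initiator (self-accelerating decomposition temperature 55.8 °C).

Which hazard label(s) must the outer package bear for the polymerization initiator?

With self-accelerating decomposition temperature 55.8 °C (< 75 °C), the polymerization initiator falls in Code Z8.
Only the Code Z8 label is required.

Code Z8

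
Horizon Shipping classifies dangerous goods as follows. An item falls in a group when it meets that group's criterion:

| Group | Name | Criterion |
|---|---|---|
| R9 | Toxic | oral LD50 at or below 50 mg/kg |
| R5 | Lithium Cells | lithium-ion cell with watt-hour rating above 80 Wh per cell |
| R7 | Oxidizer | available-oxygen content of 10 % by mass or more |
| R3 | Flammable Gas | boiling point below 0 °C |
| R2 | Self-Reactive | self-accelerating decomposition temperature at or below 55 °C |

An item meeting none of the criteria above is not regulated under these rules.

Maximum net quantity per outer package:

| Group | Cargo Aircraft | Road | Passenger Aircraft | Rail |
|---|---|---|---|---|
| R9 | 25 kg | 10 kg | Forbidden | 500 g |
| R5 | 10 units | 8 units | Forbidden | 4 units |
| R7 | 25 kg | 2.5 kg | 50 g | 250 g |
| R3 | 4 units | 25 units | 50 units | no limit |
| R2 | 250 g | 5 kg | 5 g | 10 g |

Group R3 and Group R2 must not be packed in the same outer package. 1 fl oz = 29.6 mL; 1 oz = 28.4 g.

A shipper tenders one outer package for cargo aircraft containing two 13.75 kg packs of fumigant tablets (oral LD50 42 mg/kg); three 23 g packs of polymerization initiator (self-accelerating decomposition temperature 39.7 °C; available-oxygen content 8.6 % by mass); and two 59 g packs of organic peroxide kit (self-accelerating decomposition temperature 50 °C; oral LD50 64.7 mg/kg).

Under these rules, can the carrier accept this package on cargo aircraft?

No

Fumigant tablets: oral LD50 42 mg/kg ≤ 50 mg/kg → Group R9 (Toxic).
Self-accelerating decomposition temperature 39.7 °C meets the Group R2 criterion (Self-Reactive), so the polymerization initiator is Group R2.
The organic peroxide kit has self-accelerating decomposition temperature 50 °C, which is ≤ 55 °C, so it is Group R2 (Self-Reactive).
Group R2 net quantity: (three 23 g packs = 69 g) + (two 59 g packs = 118 g) = 187 g.
That is within the Group R2 cargo aircraft limit of 250 g.
Group R9 quantity: two 13.75 kg packs = 27.5 kg.
27.5 kg exceeds the cargo aircraft limit of 25 kg for Group R9.
The segregation rule (Group R3 with Group R2) does not apply to Group R2 with Group R9.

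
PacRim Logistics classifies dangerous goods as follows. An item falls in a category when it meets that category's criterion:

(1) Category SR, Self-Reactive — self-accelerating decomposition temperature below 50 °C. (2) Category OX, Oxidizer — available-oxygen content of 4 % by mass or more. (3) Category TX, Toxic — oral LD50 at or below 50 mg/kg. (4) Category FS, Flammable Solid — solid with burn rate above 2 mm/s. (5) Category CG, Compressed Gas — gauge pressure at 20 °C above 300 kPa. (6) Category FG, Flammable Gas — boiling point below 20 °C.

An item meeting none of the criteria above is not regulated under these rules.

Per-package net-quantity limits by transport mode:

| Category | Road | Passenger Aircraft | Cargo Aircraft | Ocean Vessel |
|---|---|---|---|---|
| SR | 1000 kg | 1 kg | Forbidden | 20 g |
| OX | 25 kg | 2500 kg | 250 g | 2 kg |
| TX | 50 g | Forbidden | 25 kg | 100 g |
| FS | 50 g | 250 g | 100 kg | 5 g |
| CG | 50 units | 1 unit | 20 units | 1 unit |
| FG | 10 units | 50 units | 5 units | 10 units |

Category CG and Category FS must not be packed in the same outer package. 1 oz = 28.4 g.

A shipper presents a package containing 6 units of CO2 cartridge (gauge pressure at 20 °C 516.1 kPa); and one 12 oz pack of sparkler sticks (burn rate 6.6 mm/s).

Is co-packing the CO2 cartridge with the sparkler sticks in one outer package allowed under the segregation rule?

No

Gauge pressure at 20 °C 516.1 kPa meets the Category CG criterion (Compressed Gas), so the CO2 cartridge is Category CG.
Burn rate 6.6 mm/s meets the Category FS criterion (Flammable Solid), so the sparkler sticks are Category FS.
Category CG and Category FS may not share an outer package.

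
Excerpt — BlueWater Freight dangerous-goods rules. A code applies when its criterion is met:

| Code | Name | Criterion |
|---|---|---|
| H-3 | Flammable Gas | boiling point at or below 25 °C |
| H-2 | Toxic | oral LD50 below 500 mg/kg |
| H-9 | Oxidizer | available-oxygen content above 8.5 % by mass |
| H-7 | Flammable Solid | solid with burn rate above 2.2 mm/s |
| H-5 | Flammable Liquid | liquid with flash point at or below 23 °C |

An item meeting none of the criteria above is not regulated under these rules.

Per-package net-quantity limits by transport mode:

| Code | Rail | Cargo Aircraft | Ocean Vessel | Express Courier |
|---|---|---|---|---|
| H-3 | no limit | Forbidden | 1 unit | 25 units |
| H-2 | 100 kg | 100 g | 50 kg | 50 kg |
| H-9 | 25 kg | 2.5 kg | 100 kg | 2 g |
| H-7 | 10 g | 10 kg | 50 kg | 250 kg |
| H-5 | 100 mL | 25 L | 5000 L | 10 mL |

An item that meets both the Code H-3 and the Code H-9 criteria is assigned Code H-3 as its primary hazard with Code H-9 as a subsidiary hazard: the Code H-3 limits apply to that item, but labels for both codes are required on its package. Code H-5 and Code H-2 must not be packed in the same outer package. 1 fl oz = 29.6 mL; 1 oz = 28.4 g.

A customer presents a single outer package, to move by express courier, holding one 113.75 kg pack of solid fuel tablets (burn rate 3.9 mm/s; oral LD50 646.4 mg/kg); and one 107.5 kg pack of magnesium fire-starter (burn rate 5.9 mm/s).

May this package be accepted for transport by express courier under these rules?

Yes

Solid fuel tablets: burn rate 3.9 mm/s > 2.2 mm/s → Code H-7 (Flammable Solid).
Burn rate 5.9 mm/s meets the Code H-7 criterion (Flammable Solid), so the magnesium fire-starter is Code H-7.
Total Code H-7: 113.75 kg + 107.5 kg = 221.25 kg.
221.25 kg is within the express courier limit of 250 kg for Code H-7.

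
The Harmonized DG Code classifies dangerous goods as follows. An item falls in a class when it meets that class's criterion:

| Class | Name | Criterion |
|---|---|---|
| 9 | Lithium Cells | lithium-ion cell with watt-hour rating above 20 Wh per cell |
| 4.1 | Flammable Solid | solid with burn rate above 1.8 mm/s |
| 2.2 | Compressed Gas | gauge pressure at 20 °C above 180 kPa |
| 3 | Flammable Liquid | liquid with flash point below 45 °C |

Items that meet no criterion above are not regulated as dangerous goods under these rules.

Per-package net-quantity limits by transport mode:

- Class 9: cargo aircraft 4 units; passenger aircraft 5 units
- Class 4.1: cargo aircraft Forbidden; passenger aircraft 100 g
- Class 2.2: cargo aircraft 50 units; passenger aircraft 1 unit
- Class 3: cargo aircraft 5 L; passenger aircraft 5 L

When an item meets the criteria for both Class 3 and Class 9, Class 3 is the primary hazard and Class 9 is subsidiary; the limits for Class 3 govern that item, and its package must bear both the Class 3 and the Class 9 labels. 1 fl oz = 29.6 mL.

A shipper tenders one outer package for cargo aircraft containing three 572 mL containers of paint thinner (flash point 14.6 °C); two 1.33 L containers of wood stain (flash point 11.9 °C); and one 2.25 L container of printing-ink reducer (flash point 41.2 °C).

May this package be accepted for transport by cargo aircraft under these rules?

No

Paint thinner: flash point 14.6 °C < 45 °C → Class 3 (Flammable Liquid).
Flash point 11.9 °C meets the Class 3 criterion (Flammable Liquid), so the wood stain is Class 3.
With flash point 41.2 °C (< 45 °C), the printing-ink reducer falls in Class 3.
Class 3 net quantity: (three 572 mL containers = 1.716 L) + (two 1.33 L containers = 2.66 L) + 2.25 L = 6.626 L.
6.626 L exceeds the cargo aircraft limit of 5 L for Class 3.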